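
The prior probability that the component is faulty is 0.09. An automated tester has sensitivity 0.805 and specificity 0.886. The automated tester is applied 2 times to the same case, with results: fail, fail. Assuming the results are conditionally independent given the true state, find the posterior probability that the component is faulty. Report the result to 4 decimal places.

With H the event that the component is faulty, the joint likelihood of the observed sequence is P(data|H) = 0.805·0.805 = 0.64803 and P(data|¬H) = 0.114·0.114 = 0.012996.
Bayes: P(H|data) = 0.09·0.64803 / (0.09·0.64803 + 0.91·0.012996) = 0.058322/0.070149 = 0.8314.

Posterior P(H) ≈ 0.8314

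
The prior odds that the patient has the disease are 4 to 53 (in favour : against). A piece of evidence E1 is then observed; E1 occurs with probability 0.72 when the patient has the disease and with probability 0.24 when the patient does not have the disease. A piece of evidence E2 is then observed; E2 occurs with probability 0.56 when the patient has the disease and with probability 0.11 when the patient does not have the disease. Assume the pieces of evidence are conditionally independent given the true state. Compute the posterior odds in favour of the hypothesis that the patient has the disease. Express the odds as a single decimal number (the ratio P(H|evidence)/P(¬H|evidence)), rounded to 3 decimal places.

Posterior odds ≈ 1.153

Prior odds = 4/53 = 0.075472. In log-odds, ln(0.075472) = -2.5840.
Add log likelihood ratios: ln(3.0000) + ln(5.0909) = 2.7261.
Posterior log-odds = 0.14207, so posterior odds = exp(0.14207) = 1.1527.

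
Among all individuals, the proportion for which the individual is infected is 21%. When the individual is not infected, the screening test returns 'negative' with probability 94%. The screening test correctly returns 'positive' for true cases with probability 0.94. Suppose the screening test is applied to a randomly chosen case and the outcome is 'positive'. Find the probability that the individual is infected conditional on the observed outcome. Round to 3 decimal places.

Let H be the event that the individual is infected. P(H) = 0.21, so P(¬H) = 0.79. With E the 'positive' result, P(E|H) = 0.94 and P(E|¬H) = 0.06.
P(E) = 0.94·0.21 + 0.06·0.79 = 0.19740 + 0.047400 = 0.24480.
By Bayes' theorem, P(H|E) = 0.19740 / 0.24480 = 0.806.

P(H | E) ≈ 0.806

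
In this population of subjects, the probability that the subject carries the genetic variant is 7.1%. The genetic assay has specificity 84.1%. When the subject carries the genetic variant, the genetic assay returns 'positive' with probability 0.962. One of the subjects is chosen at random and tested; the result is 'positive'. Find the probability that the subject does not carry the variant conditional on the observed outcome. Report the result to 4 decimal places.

P(¬H | E) ≈ 0.6838

Write H for 'the subject carries the genetic variant'. Prior odds H:¬H = 0.071/0.929 = 0.076426. For the 'positive' outcome, the likelihood ratio is 0.962/0.159 = 6.0503.
Posterior odds = 0.076426 × 6.0503 = 0.46240, so P(H|E) = 0.46240/(1+0.46240) = 0.3162. Then P(¬H|E) = 1 − 0.3162 = 0.6838.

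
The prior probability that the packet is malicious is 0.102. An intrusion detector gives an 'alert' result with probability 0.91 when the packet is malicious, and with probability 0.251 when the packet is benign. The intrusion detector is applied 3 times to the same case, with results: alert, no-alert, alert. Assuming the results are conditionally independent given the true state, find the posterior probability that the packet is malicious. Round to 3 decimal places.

With H the event that the packet is malicious, the joint likelihood of the observed sequence is P(data|H) = 0.91·0.09·0.91 = 0.074529 and P(data|¬H) = 0.251·0.749·0.251 = 0.047188.
Bayes: P(H|data) = 0.102·0.074529 / (0.102·0.074529 + 0.898·0.047188) = 0.0076020/0.049977 = 0.1521.

Posterior P(H) ≈ 0.152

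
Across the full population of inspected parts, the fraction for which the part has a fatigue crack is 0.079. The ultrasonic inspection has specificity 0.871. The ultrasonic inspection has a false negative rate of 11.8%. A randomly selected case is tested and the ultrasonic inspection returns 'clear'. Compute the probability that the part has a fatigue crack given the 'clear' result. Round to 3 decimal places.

P(H | E) ≈ 0.011

Let H be the event that the part has a fatigue crack. P(H) = 0.079, so P(¬H) = 0.921. With E the 'clear' result, P(E|H) = 0.118 and P(E|¬H) = 0.871.
P(E) = 0.118·0.079 + 0.871·0.921 = 0.0093220 + 0.80219 = 0.81151.
By Bayes' theorem, P(H|E) = 0.0093220 / 0.81151 = 0.011.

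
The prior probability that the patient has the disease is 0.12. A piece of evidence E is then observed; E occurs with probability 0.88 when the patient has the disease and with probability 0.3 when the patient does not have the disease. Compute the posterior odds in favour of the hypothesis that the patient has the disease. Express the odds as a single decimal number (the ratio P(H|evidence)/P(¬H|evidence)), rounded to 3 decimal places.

Posterior odds ≈ 0.400

Prior odds = 0.12/(1−0.12) = 0.13636. In log-odds, ln(0.13636) = -1.9924.
Add log likelihood ratio: ln(2.9333) = 1.0761.
Posterior log-odds = -0.91629, so posterior odds = exp(-0.91629) = 0.40000.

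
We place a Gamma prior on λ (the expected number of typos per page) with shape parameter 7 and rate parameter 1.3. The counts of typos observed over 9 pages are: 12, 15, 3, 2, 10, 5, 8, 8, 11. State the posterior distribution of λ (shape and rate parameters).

Total count ∑xᵢ = 74 over n = 9 pages.
Gamma is conjugate to the Poisson likelihood: posterior is Gamma(shape = 7+74 = 81, rate = 1.3+9 = 10.3).

Posterior: Gamma(shape=81, rate=10.3)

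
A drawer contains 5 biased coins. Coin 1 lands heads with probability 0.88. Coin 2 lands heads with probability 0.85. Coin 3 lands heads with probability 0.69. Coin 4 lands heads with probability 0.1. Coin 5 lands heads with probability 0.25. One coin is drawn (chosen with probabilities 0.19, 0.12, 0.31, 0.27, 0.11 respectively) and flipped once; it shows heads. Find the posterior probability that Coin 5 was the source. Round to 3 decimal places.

Tabulate prior·likelihood by source: [1] prior 0.19, lik 0.88, product 0.1672; [2] prior 0.12, lik 0.85, product 0.1020; [3] prior 0.31, lik 0.69, product 0.2139; [4] prior 0.27, lik 0.1, product 0.02700; [5] prior 0.11, lik 0.25, product 0.02750.
Normalizing constant = 0.53760; the posterior for Coin 5 is its product over the sum, 0.02750/0.53760 = 0.051.

Posterior probability ≈ 0.051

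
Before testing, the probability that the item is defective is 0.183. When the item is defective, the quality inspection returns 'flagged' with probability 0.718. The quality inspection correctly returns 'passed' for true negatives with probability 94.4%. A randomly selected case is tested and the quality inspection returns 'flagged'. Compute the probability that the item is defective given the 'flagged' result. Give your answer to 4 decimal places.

P(H | E) ≈ 0.7417

Write H for 'the item is defective'. Prior odds H:¬H = 0.183/0.817 = 0.22399. For the 'flagged' outcome, the likelihood ratio is 0.718/0.056 = 12.821.
Posterior odds = 0.22399 × 12.821 = 2.8719, so P(H|E) = 2.8719/(1+2.8719) = 0.7417.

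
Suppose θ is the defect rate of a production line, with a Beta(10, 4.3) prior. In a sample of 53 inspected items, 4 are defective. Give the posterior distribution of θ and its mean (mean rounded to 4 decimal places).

The binomial likelihood is conjugate to the Beta prior: with 4 successes and 49 failures, the posterior is Beta(10+4, 4.3+49) = Beta(14, 53.3).
Posterior mean = α/(α+β) = 14/67.3 = 0.2080.

Posterior: Beta(14, 53.3); mean ≈ 0.2080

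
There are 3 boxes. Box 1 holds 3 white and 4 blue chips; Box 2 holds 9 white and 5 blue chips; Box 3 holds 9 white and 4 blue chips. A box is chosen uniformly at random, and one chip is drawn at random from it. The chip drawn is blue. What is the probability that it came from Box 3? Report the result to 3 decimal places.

Posterior probability ≈ 0.249

Tabulate prior·likelihood by source: [1] prior 0.333333, lik 0.5714, product 0.1905; [2] prior 0.333333, lik 0.3571, product 0.1190; [3] prior 0.333333, lik 0.3077, product 0.1026.
Normalizing constant = 0.41209; the posterior for Box 3 is its product over the sum, 0.1026/0.41209 = 0.249.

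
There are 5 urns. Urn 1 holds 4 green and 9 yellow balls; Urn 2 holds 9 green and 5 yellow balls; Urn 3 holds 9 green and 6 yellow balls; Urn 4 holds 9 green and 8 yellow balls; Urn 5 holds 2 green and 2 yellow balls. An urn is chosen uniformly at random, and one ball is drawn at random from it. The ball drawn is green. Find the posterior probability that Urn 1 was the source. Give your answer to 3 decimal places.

Posterior probability ≈ 0.119

Tabulate prior·likelihood by source: [1] prior 0.2, lik 0.3077, product 0.06154; [2] prior 0.2, lik 0.6429, product 0.1286; [3] prior 0.2, lik 0.6, product 0.1200; [4] prior 0.2, lik 0.5294, product 0.1059; [5] prior 0.2, lik 0.5, product 0.1000.
Normalizing constant = 0.51599; the posterior for Urn 1 is its product over the sum, 0.06154/0.51599 = 0.119.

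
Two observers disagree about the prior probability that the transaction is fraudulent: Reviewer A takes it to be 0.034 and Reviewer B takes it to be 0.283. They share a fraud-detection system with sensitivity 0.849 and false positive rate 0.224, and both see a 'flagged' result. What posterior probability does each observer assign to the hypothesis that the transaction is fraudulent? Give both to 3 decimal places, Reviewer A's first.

P('+'|H) = 0.849, P('+'|¬H) = 0.224.
Reviewer A: numerator 0.849·0.034 = 0.028866; evidence = 0.028866+0.224·0.966 = 0.24525; posterior = 0.118.
Reviewer B: numerator 0.849·0.283 = 0.24027; evidence = 0.24027+0.224·0.717 = 0.40087; posterior = 0.599.

Reviewer A: 0.118; Reviewer B: 0.599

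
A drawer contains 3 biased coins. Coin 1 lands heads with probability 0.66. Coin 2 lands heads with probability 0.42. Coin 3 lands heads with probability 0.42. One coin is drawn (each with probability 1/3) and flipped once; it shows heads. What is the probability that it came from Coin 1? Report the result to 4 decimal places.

Posterior probability ≈ 0.4400

Tabulate prior·likelihood by source: [1] prior 0.333333, lik 0.66, product 0.2200; [2] prior 0.333333, lik 0.42, product 0.1400; [3] prior 0.333333, lik 0.42, product 0.1400.
Normalizing constant = 0.50000; the posterior for Coin 1 is its product over the sum, 0.2200/0.50000 = 0.4400.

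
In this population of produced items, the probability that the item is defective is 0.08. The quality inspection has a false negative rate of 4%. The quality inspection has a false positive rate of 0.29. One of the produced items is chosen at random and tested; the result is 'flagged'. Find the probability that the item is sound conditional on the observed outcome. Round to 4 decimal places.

P(¬H | E) ≈ 0.7765

Let H be the event that the item is defective. P(H) = 0.08, so P(¬H) = 0.92. With E the 'flagged' result, P(E|H) = 0.96 and P(E|¬H) = 0.29.
P(E) = 0.96·0.08 + 0.29·0.92 = 0.076800 + 0.26680 = 0.34360.
By Bayes' theorem, P(H|E) = 0.076800 / 0.34360 = 0.2235. Hence P(¬H|E) = 1 − 0.2235 = 0.7765.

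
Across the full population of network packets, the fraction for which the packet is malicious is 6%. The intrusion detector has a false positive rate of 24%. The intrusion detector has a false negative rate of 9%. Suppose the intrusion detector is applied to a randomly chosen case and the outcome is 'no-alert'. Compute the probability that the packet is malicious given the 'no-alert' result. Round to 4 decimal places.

Let H be the event that the packet is malicious. P(H) = 0.06, so P(¬H) = 0.94. With E the 'no-alert' result, P(E|H) = 0.09 and P(E|¬H) = 0.76.
P(E) = 0.09·0.06 + 0.76·0.94 = 0.0054000 + 0.71440 = 0.71980.
By Bayes' theorem, P(H|E) = 0.0054000 / 0.71980 = 0.0075.

P(H | E) ≈ 0.0075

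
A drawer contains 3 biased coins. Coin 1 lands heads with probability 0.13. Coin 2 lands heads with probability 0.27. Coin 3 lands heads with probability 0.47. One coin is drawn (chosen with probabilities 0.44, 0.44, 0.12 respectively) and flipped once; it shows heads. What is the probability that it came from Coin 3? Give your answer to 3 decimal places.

Posterior probability ≈ 0.243

Tabulate prior·likelihood by source: [1] prior 0.44, lik 0.13, product 0.05720; [2] prior 0.44, lik 0.27, product 0.1188; [3] prior 0.12, lik 0.47, product 0.05640.
Normalizing constant = 0.23240; the posterior for Coin 3 is its product over the sum, 0.05640/0.23240 = 0.243.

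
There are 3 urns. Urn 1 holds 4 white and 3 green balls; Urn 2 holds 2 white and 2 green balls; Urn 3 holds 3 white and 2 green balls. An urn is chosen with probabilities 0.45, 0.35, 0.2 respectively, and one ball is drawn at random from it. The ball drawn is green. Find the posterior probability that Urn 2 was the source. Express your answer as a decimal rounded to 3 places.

Tabulate prior·likelihood by source: [1] prior 0.45, lik 0.4286, product 0.1929; [2] prior 0.35, lik 0.5, product 0.1750; [3] prior 0.2, lik 0.4, product 0.08000.
Normalizing constant = 0.44786; the posterior for Urn 2 is its product over the sum, 0.1750/0.44786 = 0.391.

Posterior probability ≈ 0.391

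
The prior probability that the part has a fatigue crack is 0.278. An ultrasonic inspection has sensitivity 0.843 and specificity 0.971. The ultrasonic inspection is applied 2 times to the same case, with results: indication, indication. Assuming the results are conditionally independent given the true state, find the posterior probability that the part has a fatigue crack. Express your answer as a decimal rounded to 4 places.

Let H be the event that the part has a fatigue crack; start with P(H) = 0.278. P('indication'|H) = 0.843, P('indication'|¬H) = 0.029.
Update on result 1 ('indication'): P(H) ← 0.843·0.2780 / (0.843·0.2780 + 0.029·0.7220) = 0.23435/0.25529 = 0.9180.
Update on result 2 ('indication'): P(H) ← 0.843·0.9180 / (0.843·0.9180 + 0.029·0.0820) = 0.77386/0.77624 = 0.9969.

Posterior P(H) ≈ 0.9969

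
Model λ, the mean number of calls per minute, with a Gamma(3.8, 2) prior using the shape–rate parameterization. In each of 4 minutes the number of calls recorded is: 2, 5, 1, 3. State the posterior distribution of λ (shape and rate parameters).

The Poisson likelihood adds the total count to the shape and the number of exposure periods to the rate. Here ∑xᵢ = 11 and n = 4, so shape 3.8→14.8 and rate 2→6.

Posterior: Gamma(shape=14.8, rate=6)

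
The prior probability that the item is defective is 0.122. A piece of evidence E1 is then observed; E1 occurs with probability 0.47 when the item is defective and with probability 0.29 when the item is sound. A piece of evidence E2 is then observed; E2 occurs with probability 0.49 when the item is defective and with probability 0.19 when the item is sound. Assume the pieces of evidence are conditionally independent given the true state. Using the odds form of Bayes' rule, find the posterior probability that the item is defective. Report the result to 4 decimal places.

Prior odds = 0.122/(1−0.122) = 0.13895.
Likelihood ratio for E1 = 0.47/0.29 = 1.6207.
Likelihood ratio for E2 = 0.49/0.19 = 2.5789.
Posterior odds = prior odds × LR₁ × LR₂ = 0.58077.
Posterior probability = odds/(1+odds) = 0.58077/1.5808 = 0.3674.

Posterior probability ≈ 0.3674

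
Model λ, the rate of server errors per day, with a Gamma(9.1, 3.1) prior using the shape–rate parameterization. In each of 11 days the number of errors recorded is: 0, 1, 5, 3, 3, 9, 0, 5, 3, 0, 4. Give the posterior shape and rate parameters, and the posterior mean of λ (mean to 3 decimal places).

Total count ∑xᵢ = 33 over n = 11 days.
Gamma is conjugate to the Poisson likelihood: posterior is Gamma(shape = 9.1+33 = 42.1, rate = 3.1+11 = 14.1).
E[λ | data] = 42.1/14.1 = 2.986.

Posterior: Gamma(shape=42.1, rate=14.1); mean ≈ 2.986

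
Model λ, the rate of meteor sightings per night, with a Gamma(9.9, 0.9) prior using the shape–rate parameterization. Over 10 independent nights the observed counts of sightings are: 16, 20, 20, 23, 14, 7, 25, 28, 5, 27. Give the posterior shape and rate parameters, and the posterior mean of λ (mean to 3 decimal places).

Posterior: Gamma(shape=194.9, rate=10.9); mean ≈ 17.881

Total count ∑xᵢ = 185 over n = 10 nights.
Gamma is conjugate to the Poisson likelihood: posterior is Gamma(shape = 9.9+185 = 194.9, rate = 0.9+10 = 10.9).
Posterior mean = shape/rate = 194.9/10.9 = 17.881.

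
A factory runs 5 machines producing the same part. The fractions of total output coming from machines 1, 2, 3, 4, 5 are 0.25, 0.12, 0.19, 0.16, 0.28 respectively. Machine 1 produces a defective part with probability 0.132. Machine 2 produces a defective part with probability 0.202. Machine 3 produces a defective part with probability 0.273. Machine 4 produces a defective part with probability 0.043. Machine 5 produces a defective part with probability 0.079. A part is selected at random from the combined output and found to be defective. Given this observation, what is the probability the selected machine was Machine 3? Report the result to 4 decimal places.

P(defective|M1) = 0.132; P(defective|M2) = 0.202; P(defective|M3) = 0.273; P(defective|M4) = 0.043; P(defective|M5) = 0.079.
Prior × likelihood for each source: 0.25·0.132=0.03300, 0.12·0.202=0.02424, 0.19·0.273=0.05187, 0.16·0.043=0.006880, 0.28·0.079=0.02212. Summing gives P(defective) = 0.13811.
P(Machine 3 | defective) = 0.05187 / 0.13811 = 0.3756.

Posterior probability ≈ 0.3756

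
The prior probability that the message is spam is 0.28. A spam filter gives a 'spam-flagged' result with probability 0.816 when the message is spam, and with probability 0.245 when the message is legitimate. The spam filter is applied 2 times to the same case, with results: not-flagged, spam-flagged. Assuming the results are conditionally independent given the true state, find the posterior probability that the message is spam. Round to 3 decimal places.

Posterior P(H) ≈ 0.240

With H the event that the message is spam, the joint likelihood of the observed sequence is P(data|H) = 0.184·0.816 = 0.15014 and P(data|¬H) = 0.755·0.245 = 0.18498.
Bayes: P(H|data) = 0.28·0.15014 / (0.28·0.15014 + 0.72·0.18498) = 0.042040/0.17522 = 0.2399.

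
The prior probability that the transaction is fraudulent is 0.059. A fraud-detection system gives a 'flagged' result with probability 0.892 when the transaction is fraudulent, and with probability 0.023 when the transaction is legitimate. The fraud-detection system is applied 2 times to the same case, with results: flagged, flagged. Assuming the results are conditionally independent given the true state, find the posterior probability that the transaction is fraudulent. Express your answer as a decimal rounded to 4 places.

With H the event that the transaction is fraudulent, the joint likelihood of the observed sequence is P(data|H) = 0.892·0.892 = 0.79566 and P(data|¬H) = 0.023·0.023 = 0.00052900.
Bayes: P(H|data) = 0.059·0.79566 / (0.059·0.79566 + 0.941·0.00052900) = 0.046944/0.047442 = 0.9895.

Posterior P(H) ≈ 0.9895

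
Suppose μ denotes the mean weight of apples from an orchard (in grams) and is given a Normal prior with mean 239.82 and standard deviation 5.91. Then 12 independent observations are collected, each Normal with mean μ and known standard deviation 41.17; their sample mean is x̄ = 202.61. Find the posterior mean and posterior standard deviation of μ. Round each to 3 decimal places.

Posterior mean ≈ 232.443; posterior SD ≈ 5.292

Prior precision 1/τ₀² = 1/5.91² = 0.0286302; data precision n/σ² = 12/41.17² = 0.00707978.
Posterior precision = 0.0286302 + 0.00707978 = 0.0357100, giving posterior SD = 1/√0.0357100 = 5.292.
Posterior mean = (0.0286302·239.82 + 0.00707978·202.61) / 0.0357100 = 232.443.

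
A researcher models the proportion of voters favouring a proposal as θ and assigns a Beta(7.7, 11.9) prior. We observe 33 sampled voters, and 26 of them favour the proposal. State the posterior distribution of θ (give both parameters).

Posterior: Beta(33.7, 18.9)

The binomial likelihood is conjugate to the Beta prior: with 26 successes and 7 failures, the posterior is Beta(7.7+26, 11.9+7) = Beta(33.7, 18.9).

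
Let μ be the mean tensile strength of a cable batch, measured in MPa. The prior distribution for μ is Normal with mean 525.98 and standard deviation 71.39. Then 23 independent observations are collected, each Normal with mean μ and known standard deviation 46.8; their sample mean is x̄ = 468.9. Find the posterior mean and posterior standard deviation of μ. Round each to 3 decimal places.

With known σ, the Normal prior is conjugate. Weight on the data is w = (n/σ²)/(n/σ² + 1/τ₀²) = 0.0105011/(0.0105011+0.00019621) = 0.98166.
Posterior mean = w·x̄ + (1−w)·μ₀ = 0.98166·468.9 + 0.018342·525.98 = 469.947. Posterior variance = 1/(0.0105011+0.00019621) = 93.4811, so SD = 9.669.

Posterior mean ≈ 469.947; posterior SD ≈ 9.669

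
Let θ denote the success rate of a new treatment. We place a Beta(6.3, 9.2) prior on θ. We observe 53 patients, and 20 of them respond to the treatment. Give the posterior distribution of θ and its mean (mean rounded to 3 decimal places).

The binomial likelihood is conjugate to the Beta prior: with 20 successes and 33 failures, the posterior is Beta(6.3+20, 9.2+33) = Beta(26.3, 42.2).
E[θ | data] = 26.3/(26.3+42.2) = 0.384.

Posterior: Beta(26.3, 42.2); mean ≈ 0.384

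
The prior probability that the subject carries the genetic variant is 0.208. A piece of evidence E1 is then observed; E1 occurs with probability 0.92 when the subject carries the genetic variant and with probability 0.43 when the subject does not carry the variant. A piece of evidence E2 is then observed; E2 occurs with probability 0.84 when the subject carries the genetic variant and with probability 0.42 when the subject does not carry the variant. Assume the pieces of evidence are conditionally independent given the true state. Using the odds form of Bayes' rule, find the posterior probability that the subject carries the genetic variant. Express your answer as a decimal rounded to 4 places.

Prior odds = 0.208/(1−0.208) = 0.26263. In log-odds, ln(0.26263) = -1.3370.
Add log likelihood ratios: ln(2.1395) + ln(2.0000) = 1.4537.
Posterior log-odds = 0.11671, so posterior odds = exp(0.11671) = 1.1238. Converting, P(H|E) = 1.1238/2.1238 = 0.5291.

Posterior probability ≈ 0.5291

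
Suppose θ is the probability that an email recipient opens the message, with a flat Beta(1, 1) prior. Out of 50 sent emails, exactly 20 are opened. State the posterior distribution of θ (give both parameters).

Observing 20 successes and 30 failures updates Beta(1, 1) by adding the success and failure counts to the two shape parameters: α = 1+20 = 21, β = 1+30 = 31.

Posterior: Beta(21, 31)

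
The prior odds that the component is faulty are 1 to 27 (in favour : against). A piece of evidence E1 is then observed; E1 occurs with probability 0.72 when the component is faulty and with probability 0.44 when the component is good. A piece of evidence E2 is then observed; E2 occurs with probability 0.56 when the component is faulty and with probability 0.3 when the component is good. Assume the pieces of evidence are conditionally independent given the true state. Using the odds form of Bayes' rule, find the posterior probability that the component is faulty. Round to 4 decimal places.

Prior odds = 1/27 = 0.037037.
Likelihood ratio for E1 = 0.72/0.44 = 1.6364.
Likelihood ratio for E2 = 0.56/0.3 = 1.8667.
Posterior odds = prior odds × LR₁ × LR₂ = 0.11313.
Posterior probability = odds/(1+odds) = 0.11313/1.1131 = 0.1016.

Posterior probability ≈ 0.1016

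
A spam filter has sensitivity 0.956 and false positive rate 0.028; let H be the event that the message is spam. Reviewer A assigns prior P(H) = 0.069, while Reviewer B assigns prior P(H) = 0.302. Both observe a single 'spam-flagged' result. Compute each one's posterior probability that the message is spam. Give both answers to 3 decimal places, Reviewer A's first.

P('+'|H) = 0.956, P('+'|¬H) = 0.028.
Reviewer A: numerator 0.956·0.069 = 0.065964; evidence = 0.065964+0.028·0.931 = 0.092032; posterior = 0.717.
Reviewer B: numerator 0.956·0.302 = 0.28871; evidence = 0.28871+0.028·0.698 = 0.30826; posterior = 0.937.

Reviewer A: 0.717; Reviewer B: 0.937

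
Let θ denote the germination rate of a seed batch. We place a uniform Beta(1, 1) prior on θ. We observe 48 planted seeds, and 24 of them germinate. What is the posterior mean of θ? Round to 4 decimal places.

Posterior mean ≈ 0.5000

Observing 24 successes and 24 failures updates Beta(1, 1) by adding the success and failure counts to the two shape parameters: α = 1+24 = 25, β = 1+24 = 25.
Posterior mean = α/(α+β) = 25/50 = 0.5000.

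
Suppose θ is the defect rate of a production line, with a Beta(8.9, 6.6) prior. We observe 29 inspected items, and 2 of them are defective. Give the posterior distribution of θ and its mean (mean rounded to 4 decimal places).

The binomial likelihood is conjugate to the Beta prior: with 2 successes and 27 failures, the posterior is Beta(8.9+2, 6.6+27) = Beta(10.9, 33.6).
Posterior mean = α/(α+β) = 10.9/44.5 = 0.2449.

Posterior: Beta(10.9, 33.6); mean ≈ 0.2449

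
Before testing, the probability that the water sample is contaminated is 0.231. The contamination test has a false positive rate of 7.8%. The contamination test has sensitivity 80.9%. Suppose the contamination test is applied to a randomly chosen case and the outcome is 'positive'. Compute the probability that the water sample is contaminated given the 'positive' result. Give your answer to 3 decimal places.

Let H be the event that the water sample is contaminated. P(H) = 0.231, so P(¬H) = 0.769. With E the 'positive' result, P(E|H) = 0.809 and P(E|¬H) = 0.078.
P(E) = 0.809·0.231 + 0.078·0.769 = 0.18688 + 0.059982 = 0.24686.
By Bayes' theorem, P(H|E) = 0.18688 / 0.24686 = 0.757.

P(H | E) ≈ 0.757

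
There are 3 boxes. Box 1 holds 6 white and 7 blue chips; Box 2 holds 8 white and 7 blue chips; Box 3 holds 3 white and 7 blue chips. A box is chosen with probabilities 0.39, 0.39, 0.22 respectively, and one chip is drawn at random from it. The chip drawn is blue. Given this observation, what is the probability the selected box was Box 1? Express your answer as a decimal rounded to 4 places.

Posterior probability ≈ 0.3846

P(blue|Box 1) = 0.5385; P(blue|Box 2) = 0.4667; P(blue|Box 3) = 0.7.
Prior × likelihood for each source: 0.39·0.5385=0.2100, 0.39·0.4667=0.1820, 0.22·0.7=0.1540. Summing gives P(blue) = 0.54600.
P(Box 1 | blue) = 0.2100 / 0.54600 = 0.3846.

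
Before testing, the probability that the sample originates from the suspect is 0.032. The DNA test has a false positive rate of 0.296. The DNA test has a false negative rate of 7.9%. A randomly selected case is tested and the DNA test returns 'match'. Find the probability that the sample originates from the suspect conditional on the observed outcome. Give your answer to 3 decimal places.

P(H | E) ≈ 0.093

Let H be the event that the sample originates from the suspect. P(H) = 0.032, so P(¬H) = 0.968. With E the 'match' result, P(E|H) = 0.921 and P(E|¬H) = 0.296.
P(E) = 0.921·0.032 + 0.296·0.968 = 0.029472 + 0.28653 = 0.31600.
By Bayes' theorem, P(H|E) = 0.029472 / 0.31600 = 0.093.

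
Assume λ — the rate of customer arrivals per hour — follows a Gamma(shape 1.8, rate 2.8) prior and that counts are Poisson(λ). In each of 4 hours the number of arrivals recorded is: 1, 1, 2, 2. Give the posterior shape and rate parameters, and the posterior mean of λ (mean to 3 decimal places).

Posterior: Gamma(shape=7.8, rate=6.8); mean ≈ 1.147

Total count ∑xᵢ = 6 over n = 4 hours.
Gamma is conjugate to the Poisson likelihood: posterior is Gamma(shape = 1.8+6 = 7.8, rate = 2.8+4 = 6.8).
E[λ | data] = 7.8/6.8 = 1.147.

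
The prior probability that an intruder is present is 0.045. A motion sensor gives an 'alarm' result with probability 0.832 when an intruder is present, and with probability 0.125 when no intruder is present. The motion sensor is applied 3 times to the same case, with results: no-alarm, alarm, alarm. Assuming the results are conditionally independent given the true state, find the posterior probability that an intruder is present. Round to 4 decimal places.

With H the event that an intruder is present, the joint likelihood of the observed sequence is P(data|H) = 0.168·0.832·0.832 = 0.11629 and P(data|¬H) = 0.875·0.125·0.125 = 0.013672.
Bayes: P(H|data) = 0.045·0.11629 / (0.045·0.11629 + 0.955·0.013672) = 0.0052332/0.018290 = 0.2861.

Posterior P(H) ≈ 0.2861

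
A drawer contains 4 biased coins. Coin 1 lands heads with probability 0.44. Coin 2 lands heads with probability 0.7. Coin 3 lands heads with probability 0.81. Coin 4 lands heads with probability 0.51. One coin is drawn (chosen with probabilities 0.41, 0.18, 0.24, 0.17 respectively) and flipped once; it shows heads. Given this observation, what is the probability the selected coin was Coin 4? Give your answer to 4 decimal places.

Posterior probability ≈ 0.1476

P(heads|C1) = 0.44; P(heads|C2) = 0.7; P(heads|C3) = 0.81; P(heads|C4) = 0.51.
Prior × likelihood for each source: 0.41·0.44=0.1804, 0.18·0.7=0.1260, 0.24·0.81=0.1944, 0.17·0.51=0.08670. Summing gives P(heads) = 0.58750.
P(Coin 4 | heads) = 0.08670 / 0.58750 = 0.1476.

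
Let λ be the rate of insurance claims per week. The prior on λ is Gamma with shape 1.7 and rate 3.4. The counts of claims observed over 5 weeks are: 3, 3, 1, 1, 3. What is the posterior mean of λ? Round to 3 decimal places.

The Poisson likelihood adds the total count to the shape and the number of exposure periods to the rate. Here ∑xᵢ = 11 and n = 5, so shape 1.7→12.7 and rate 3.4→8.4.
Posterior mean = shape/rate = 12.7/8.4 = 1.512.

Posterior mean ≈ 1.512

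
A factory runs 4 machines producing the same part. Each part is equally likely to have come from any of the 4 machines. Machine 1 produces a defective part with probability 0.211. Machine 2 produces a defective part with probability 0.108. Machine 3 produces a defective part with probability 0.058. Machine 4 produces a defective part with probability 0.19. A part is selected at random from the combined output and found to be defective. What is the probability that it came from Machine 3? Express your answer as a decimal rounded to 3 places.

Posterior probability ≈ 0.102

Tabulate prior·likelihood by source: [1] prior 0.25, lik 0.211, product 0.05275; [2] prior 0.25, lik 0.108, product 0.02700; [3] prior 0.25, lik 0.058, product 0.01450; [4] prior 0.25, lik 0.19, product 0.04750.
Normalizing constant = 0.14175; the posterior for Machine 3 is its product over the sum, 0.01450/0.14175 = 0.102.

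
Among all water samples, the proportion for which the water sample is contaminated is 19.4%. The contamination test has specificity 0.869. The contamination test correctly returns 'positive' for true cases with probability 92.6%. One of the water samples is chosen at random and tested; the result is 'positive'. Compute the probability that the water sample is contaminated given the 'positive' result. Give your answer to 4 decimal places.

Let H be the event that the water sample is contaminated. P(H) = 0.194, so P(¬H) = 0.806. With E the 'positive' result, P(E|H) = 0.926 and P(E|¬H) = 0.131.
P(E) = 0.926·0.194 + 0.131·0.806 = 0.17964 + 0.10559 = 0.28523.
By Bayes' theorem, P(H|E) = 0.17964 / 0.28523 = 0.6298.

P(H | E) ≈ 0.6298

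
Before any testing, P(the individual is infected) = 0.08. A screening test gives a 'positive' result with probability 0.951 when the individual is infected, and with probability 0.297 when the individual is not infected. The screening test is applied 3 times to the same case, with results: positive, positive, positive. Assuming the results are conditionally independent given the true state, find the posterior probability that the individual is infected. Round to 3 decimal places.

Let H be the event that the individual is infected; start with P(H) = 0.08. P('positive'|H) = 0.951, P('positive'|¬H) = 0.297.
Update on result 1 ('positive'): P(H) ← 0.951·0.0800 / (0.951·0.0800 + 0.297·0.9200) = 0.076080/0.34932 = 0.2178.
Update on result 2 ('positive'): P(H) ← 0.951·0.2178 / (0.951·0.2178 + 0.297·0.7822) = 0.20712/0.43944 = 0.4713.
Update on result 3 ('positive'): P(H) ← 0.951·0.4713 / (0.951·0.4713 + 0.297·0.5287) = 0.44824/0.60525 = 0.7406.

Posterior P(H) ≈ 0.741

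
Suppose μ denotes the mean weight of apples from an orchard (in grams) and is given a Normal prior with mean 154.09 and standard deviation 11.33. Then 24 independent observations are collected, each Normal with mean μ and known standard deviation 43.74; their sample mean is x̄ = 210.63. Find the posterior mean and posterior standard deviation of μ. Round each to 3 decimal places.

Posterior mean ≈ 188.970; posterior SD ≈ 7.013

Prior precision 1/τ₀² = 1/11.33² = 0.00779005; data precision n/σ² = 24/43.74² = 0.0125445.
Posterior precision = 0.00779005 + 0.0125445 = 0.0203346, giving posterior SD = 1/√0.0203346 = 7.013.
Posterior mean = (0.00779005·154.09 + 0.0125445·210.63) / 0.0203346 = 188.970.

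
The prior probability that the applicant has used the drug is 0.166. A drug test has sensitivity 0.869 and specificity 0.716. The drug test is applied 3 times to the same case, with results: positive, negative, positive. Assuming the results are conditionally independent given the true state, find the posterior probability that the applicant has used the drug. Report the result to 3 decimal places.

Posterior P(H) ≈ 0.254

Let H be the event that the applicant has used the drug; start with P(H) = 0.166. P('positive'|H) = 0.869, P('positive'|¬H) = 0.284.
Update on result 1 ('positive'): P(H) ← 0.869·0.1660 / (0.869·0.1660 + 0.284·0.8340) = 0.14425/0.38111 = 0.3785.
Update on result 2 ('negative'): P(H) ← 0.131·0.3785 / (0.131·0.3785 + 0.716·0.6215) = 0.049585/0.49457 = 0.1003.
Update on result 3 ('positive'): P(H) ← 0.869·0.1003 / (0.869·0.1003 + 0.284·0.8997) = 0.087124/0.34265 = 0.2543.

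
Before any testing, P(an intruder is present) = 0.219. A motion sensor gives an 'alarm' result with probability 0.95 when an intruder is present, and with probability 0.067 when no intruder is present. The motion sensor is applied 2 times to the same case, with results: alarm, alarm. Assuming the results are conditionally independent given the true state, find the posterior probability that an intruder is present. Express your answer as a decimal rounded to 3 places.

Let H be the event that an intruder is present; start with P(H) = 0.219. P('alarm'|H) = 0.95, P('alarm'|¬H) = 0.067.
Update on result 1 ('alarm'): P(H) ← 0.95·0.2190 / (0.95·0.2190 + 0.067·0.7810) = 0.20805/0.26038 = 0.7990.
Update on result 2 ('alarm'): P(H) ← 0.95·0.7990 / (0.95·0.7990 + 0.067·0.2010) = 0.75908/0.77255 = 0.9826.

Posterior P(H) ≈ 0.983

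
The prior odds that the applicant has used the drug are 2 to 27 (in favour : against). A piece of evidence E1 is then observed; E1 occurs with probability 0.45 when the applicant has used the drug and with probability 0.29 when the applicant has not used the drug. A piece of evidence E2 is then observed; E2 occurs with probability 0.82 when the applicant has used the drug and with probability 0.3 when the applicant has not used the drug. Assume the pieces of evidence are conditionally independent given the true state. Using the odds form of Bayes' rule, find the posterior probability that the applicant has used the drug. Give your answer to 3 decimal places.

Prior odds = 2/27 = 0.074074.
Likelihood ratio for E1 = 0.45/0.29 = 1.5517.
Likelihood ratio for E2 = 0.82/0.3 = 2.7333.
Posterior odds = prior odds × LR₁ × LR₂ = 0.31418.
Posterior probability = odds/(1+odds) = 0.31418/1.3142 = 0.239.

Posterior probability ≈ 0.239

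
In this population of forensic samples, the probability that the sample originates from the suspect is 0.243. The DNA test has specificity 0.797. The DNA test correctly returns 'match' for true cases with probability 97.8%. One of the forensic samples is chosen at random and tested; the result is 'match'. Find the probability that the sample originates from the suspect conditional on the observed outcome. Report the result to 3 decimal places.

P(H | E) ≈ 0.607

Let H be the event that the sample originates from the suspect. P(H) = 0.243, so P(¬H) = 0.757. With E the 'match' result, P(E|H) = 0.978 and P(E|¬H) = 0.203.
P(E) = 0.978·0.243 + 0.203·0.757 = 0.23765 + 0.15367 = 0.39132.
By Bayes' theorem, P(H|E) = 0.23765 / 0.39132 = 0.607.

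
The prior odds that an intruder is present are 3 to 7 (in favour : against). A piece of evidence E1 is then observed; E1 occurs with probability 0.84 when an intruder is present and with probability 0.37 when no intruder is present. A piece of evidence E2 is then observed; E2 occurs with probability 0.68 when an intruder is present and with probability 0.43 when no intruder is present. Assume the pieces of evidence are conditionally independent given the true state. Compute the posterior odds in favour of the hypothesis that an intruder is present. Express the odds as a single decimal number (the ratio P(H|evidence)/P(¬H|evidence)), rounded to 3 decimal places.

Posterior odds ≈ 1.539

Prior odds = 3/7 = 0.42857. In log-odds, ln(0.42857) = -0.84730.
Add log likelihood ratios: ln(2.2703) + ln(1.5814) = 1.2782.
Posterior log-odds = 0.43091, so posterior odds = exp(0.43091) = 1.5387.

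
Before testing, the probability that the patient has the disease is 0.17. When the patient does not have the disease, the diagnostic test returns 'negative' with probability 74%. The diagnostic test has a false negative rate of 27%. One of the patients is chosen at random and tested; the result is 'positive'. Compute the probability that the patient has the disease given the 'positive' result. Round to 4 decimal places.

Write H for 'the patient has the disease'. Prior odds H:¬H = 0.17/0.83 = 0.20482. For the 'positive' outcome, the likelihood ratio is 0.73/0.26 = 2.8077.
Posterior odds = 0.20482 × 2.8077 = 0.57507, so P(H|E) = 0.57507/(1+0.57507) = 0.3651.

P(H | E) ≈ 0.3651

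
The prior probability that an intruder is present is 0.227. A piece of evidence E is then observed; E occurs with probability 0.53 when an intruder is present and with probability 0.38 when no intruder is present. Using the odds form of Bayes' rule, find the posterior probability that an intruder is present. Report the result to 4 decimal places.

Posterior probability ≈ 0.2906

Prior odds = 0.227/(1−0.227) = 0.29366. In log-odds, ln(0.29366) = -1.2253.
Add log likelihood ratio: ln(1.3947) = 0.33271.
Posterior log-odds = -0.89262, so posterior odds = exp(-0.89262) = 0.40958. Converting, P(H|E) = 0.40958/1.4096 = 0.2906.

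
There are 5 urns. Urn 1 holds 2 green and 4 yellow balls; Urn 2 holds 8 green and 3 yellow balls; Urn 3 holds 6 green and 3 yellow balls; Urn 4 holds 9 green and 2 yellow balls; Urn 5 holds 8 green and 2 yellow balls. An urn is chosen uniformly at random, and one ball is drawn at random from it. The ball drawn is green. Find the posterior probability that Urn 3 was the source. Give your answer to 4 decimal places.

P(green|Urn 1) = 0.3333; P(green|Urn 2) = 0.7273; P(green|Urn 3) = 0.6667; P(green|Urn 4) = 0.8182; P(green|Urn 5) = 0.8.
Prior × likelihood for each source: 0.2·0.3333=0.06667, 0.2·0.7273=0.1455, 0.2·0.6667=0.1333, 0.2·0.8182=0.1636, 0.2·0.8=0.1600. Summing gives P(green) = 0.66909.
P(Urn 3 | green) = 0.1333 / 0.66909 = 0.1993.

Posterior probability ≈ 0.1993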